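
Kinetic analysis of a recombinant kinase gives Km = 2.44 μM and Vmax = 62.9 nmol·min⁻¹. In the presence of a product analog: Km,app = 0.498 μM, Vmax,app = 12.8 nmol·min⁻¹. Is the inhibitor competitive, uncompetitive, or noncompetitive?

uncompetitive

Both Km and Vmax decrease by the same factor (~4.90-fold) — characteristic of uncompetitive inhibition.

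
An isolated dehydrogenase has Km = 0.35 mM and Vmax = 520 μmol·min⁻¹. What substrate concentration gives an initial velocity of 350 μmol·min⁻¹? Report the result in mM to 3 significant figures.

0.721 mM

Rearranging v = Vmax[S]/(Km+[S]) gives [S] = Km·v/(Vmax − v).
[S] = 0.35 × 350 / (520 − 350) = 122.5/170.0 = 0.721 mM.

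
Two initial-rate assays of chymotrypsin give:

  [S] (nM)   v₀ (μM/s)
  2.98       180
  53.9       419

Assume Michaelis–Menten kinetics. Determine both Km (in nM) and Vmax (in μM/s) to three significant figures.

Km = 4.54 nM; Vmax = 454 μM/s

In reciprocal form, 1/v = (Km/Vmax)·(1/[S]) + 1/Vmax. The two points give (1/[S], 1/v) = (0.3356, 0.005556) and (0.01855, 0.002387).
Slope = (0.005556 − 0.002387)/(0.3356 − 0.01855) = 0.009996; intercept = 0.005556 − 0.009996×0.3356 = 0.002201.
Vmax = 1/intercept = 454 μM/s; Km = slope × Vmax = 0.009996 × 454 = 4.54 nM.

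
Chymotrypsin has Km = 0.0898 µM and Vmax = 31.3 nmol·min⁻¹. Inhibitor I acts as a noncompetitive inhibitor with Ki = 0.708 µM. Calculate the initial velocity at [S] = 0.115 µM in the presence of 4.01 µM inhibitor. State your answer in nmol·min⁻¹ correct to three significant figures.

2.64 nmol·min⁻¹

α = 1 + [I]/Ki = 1 + 4.01/0.708 = 6.664.
For a noncompetitive inhibitor, Vmax is reduced to Vmax/α while Km is unchanged: Km,app = 0.0898 µM, Vmax,app = 4.70 nmol·min⁻¹.
v = Vmax,app·[S]/(Km,app + [S]) = 4.70 × 0.115/(0.0898 + 0.115) = 2.64 nmol·min⁻¹.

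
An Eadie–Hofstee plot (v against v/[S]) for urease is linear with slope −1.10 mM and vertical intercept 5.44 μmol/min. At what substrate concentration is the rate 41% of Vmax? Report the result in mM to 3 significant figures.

The Eadie–Hofstee slope gives Km = 1.10 mM (slope = −Km).
v/Vmax = [S]/(Km+[S]) = 0.41 ⇒ [S] = Km·0.41/(1−0.41) = 1.10 × 0.6949 = 0.764 mM.

0.764 mM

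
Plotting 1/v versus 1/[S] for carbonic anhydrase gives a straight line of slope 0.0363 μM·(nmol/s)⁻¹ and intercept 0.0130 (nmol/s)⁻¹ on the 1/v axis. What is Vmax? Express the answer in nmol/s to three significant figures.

76.9 nmol/s

The y-intercept of a Lineweaver–Burk plot equals 1/Vmax, so Vmax = 1/0.0130 = 76.9 nmol/s.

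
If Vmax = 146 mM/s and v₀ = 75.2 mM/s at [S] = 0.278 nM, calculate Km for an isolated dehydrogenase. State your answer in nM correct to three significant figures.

From v = Vmax[S]/(Km+[S]), Km = [S](Vmax − v)/v.
Km = 0.278 × (146 − 75.2) / 75.2 = 19.68/75.2 = 0.262 nM.

0.262 nM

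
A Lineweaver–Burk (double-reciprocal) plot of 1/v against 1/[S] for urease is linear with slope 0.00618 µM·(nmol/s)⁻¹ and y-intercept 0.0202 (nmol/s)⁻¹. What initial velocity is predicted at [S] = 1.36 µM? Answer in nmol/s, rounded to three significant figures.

40.4 nmol/s

The y-intercept is 1/Vmax, so Vmax = 1/0.0202 = 49.5 nmol/s.
The slope is Km/Vmax, so Km = 0.00618 × 49.5 = 0.306 µM.
Then v = 49.5 × 1.36/(0.306 + 1.36) = 40.4 nmol/s.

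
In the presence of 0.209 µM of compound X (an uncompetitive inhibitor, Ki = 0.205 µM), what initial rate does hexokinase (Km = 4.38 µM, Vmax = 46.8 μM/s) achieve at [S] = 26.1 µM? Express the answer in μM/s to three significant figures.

With α = 1 + [I]/Ki = 1 + 0.209/0.205 = 2.020, the uncompetitive rate law is v = (Vmax/α)·[S] / (Km/α + [S]).
v = (46.8/2.020)×26.1 / (4.38/2.020 + 26.1) = 604.8/28.27 = 21.4 μM/s.

21.4 μM/s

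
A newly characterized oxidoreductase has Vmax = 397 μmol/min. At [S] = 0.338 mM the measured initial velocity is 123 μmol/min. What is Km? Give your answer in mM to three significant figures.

v/Vmax = 123/397 = 0.3098 = [S]/(Km+[S]).
So Km + [S] = [S]/0.3098 = 1.091 mM, giving Km = 1.091 − 0.338 = 0.753 mM.

0.753 mM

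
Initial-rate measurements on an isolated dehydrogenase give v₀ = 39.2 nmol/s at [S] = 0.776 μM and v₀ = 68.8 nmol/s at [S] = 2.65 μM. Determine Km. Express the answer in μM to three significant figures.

In reciprocal form, 1/v = (Km/Vmax)·(1/[S]) + 1/Vmax. The two points give (1/[S], 1/v) = (1.289, 0.02551) and (0.3774, 0.01453).
Slope = (0.02551 − 0.01453)/(1.289 − 0.3774) = 0.01204; intercept = 0.02551 − 0.01204×1.289 = 0.009990.
Vmax = 1/intercept = 100 nmol/s; Km = slope × Vmax = 0.01204 × 100 = 1.21 μM.

1.21 μM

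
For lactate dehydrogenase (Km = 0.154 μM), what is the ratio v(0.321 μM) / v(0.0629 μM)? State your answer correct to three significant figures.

The fractional saturations are [S]/(Km+[S]) = 0.0629/0.2169 = 0.2900 and 0.321/0.4750 = 0.6758.
v₂/v₁ is just their ratio: 0.6758/0.2900 = 2.33.

2.33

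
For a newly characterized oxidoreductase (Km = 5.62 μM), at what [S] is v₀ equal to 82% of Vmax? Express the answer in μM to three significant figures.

25.6 μM

v/Vmax = [S]/(Km+[S]) = 0.82, so [S] = Km·0.82/(1 − 0.82) = 5.62 × 4.556.
[S] = 25.6 μM.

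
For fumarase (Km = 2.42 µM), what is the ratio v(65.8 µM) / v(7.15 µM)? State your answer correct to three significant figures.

The fractional saturations are [S]/(Km+[S]) = 7.15/9.570 = 0.7471 and 65.8/68.22 = 0.9645.
v₂/v₁ is just their ratio: 0.9645/0.7471 = 1.29.

1.29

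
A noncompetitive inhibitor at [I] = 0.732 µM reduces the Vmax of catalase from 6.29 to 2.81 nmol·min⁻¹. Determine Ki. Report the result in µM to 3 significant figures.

0.591 µM

Noncompetitive: Vmax,app = Vmax/α with α = 1 + [I]/Ki.
α = Vmax/Vmax,app = 6.29/2.81 = 2.238.
Ki = [I]/(α − 1) = 0.732/1.238 = 0.591 µM.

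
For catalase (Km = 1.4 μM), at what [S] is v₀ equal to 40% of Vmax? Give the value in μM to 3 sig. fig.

v/Vmax = [S]/(Km+[S]) = 0.4, so [S] = Km·0.4/(1 − 0.4) = 1.4 × 0.6667.
[S] = 0.933 μM.

0.933 μM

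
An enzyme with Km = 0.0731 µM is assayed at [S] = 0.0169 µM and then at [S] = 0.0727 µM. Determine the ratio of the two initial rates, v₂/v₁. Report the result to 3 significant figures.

Since Vmax cancels, v₂/v₁ = [S]₂(Km+[S]₁) / [S]₁(Km+[S]₂).
= 0.0727×(0.0731+0.0169) / (0.0169×(0.0731+0.0727)) = 0.006543/0.002464 = 2.66.

2.66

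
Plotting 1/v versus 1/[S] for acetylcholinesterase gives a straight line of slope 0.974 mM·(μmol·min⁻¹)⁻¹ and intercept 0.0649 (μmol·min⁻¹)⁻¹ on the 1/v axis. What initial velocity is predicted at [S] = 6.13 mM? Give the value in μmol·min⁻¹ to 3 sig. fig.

4.47 μmol·min⁻¹

The y-intercept is 1/Vmax, so Vmax = 1/0.0649 = 15.4 μmol·min⁻¹.
The slope is Km/Vmax, so Km = 0.974 × 15.4 = 15.0 mM.
Then v = 15.4 × 6.13/(15.0 + 6.13) = 4.47 μmol·min⁻¹.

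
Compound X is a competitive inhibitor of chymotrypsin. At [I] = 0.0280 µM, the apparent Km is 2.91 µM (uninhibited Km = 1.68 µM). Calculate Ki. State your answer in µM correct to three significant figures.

Competitive: Km,app = α·Km with α = 1 + [I]/Ki.
α = Km,app/Km = 2.91/1.68 = 1.732.
Ki = [I]/(α − 1) = 0.0280/0.7321 = 0.0382 µM.

0.0382 µM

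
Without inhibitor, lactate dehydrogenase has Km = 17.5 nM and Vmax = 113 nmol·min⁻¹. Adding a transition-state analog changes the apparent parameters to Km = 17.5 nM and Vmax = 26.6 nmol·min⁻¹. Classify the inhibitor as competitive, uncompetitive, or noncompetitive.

noncompetitive

Vmax decreases (113 → 26.6 nmol·min⁻¹) while Km is unchanged — pure noncompetitive inhibition.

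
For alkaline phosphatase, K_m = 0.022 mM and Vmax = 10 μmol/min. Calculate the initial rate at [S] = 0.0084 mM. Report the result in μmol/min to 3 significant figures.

2.76 μmol/min

[S]/(Km+[S]) = 0.0084/0.03040 = 0.2763, the fractional saturation.
v = 0.2763 × Vmax = 0.2763 × 10 = 2.76 μmol/min.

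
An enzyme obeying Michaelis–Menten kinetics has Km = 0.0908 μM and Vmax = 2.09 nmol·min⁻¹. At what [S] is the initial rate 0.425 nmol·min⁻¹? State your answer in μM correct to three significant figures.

Rearranging v = Vmax[S]/(Km+[S]) gives [S] = Km·v/(Vmax − v).
[S] = 0.0908 × 0.425 / (2.09 − 0.425) = 0.03859/1.665 = 0.0232 μM.

0.0232 μM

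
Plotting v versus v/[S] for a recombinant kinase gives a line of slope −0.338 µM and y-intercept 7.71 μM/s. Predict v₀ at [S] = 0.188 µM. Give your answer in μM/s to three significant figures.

In the Eadie–Hofstee form v = Vmax − Km·(v/[S]), the slope is −Km and the intercept is Vmax, so Km = 0.338 µM and Vmax = 7.71 μM/s.
v = 7.71 × 0.188/(0.338 + 0.188) = 2.76 μM/s.

2.76 μM/s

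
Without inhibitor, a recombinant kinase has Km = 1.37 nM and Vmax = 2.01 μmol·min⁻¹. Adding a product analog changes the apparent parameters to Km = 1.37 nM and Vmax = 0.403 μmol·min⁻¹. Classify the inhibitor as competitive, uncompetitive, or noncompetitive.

noncompetitive

Vmax decreases (2.01 → 0.403 μmol·min⁻¹) while Km is unchanged — pure noncompetitive inhibition.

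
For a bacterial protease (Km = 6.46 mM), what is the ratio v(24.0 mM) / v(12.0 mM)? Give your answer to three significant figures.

Since Vmax cancels, v₂/v₁ = [S]₂(Km+[S]₁) / [S]₁(Km+[S]₂).
= 24.0×(6.46+12.0) / (12.0×(6.46+24.0)) = 443.0/365.5 = 1.21.

1.21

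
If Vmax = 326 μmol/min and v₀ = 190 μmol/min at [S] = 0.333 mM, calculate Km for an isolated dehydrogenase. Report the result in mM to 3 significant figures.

0.238 mM

v/Vmax = 190/326 = 0.5828 = [S]/(Km+[S]).
So Km + [S] = [S]/0.5828 = 0.5714 mM, giving Km = 0.5714 − 0.333 = 0.238 mM.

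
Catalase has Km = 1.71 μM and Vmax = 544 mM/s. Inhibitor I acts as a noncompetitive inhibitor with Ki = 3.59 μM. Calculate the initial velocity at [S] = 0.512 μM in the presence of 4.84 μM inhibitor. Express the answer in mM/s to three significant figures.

53.4 mM/s

α = 1 + [I]/Ki = 1 + 4.84/3.59 = 2.348.
For a noncompetitive inhibitor, Vmax is reduced to Vmax/α while Km is unchanged: Km,app = 1.71 μM, Vmax,app = 232 mM/s.
v = Vmax,app·[S]/(Km,app + [S]) = 232 × 0.512/(1.71 + 0.512) = 53.4 mM/s.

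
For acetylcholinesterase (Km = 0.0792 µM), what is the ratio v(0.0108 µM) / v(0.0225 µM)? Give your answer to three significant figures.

0.542

The fractional saturations are [S]/(Km+[S]) = 0.0225/0.1017 = 0.2212 and 0.0108/0.09000 = 0.1200.
v₂/v₁ is just their ratio: 0.1200/0.2212 = 0.542.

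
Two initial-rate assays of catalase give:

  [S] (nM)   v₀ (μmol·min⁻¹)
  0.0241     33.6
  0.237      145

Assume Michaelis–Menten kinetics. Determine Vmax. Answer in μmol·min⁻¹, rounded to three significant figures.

From v = Vmax[S]/(Km+[S]), each point gives Vmax = v(Km+[S])/[S].
Equating: 33.6(Km+0.0241)/0.0241 = 145(Km+0.237)/0.237.
1394·Km + 33.6 = 611.8·Km + 145, so (1394 − 611.8)·Km = 145 − 33.6.
Km = 111.4/782.4 = 0.142 nM; then Vmax = 33.6(0.142+0.0241)/0.0241 = 232 μmol·min⁻¹.

232 μmol·min⁻¹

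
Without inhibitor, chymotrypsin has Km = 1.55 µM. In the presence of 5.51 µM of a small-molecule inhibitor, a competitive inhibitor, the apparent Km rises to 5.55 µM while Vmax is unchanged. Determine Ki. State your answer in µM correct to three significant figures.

2.14 µM

Competitive: Km,app = α·Km with α = 1 + [I]/Ki.
α = Km,app/Km = 5.55/1.55 = 3.581.
Ki = [I]/(α − 1) = 5.51/2.581 = 2.14 µM.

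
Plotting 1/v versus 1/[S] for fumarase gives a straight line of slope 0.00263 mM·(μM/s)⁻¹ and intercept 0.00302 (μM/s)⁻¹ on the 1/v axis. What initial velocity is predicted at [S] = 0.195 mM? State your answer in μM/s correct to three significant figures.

60.6 μM/s

The y-intercept is 1/Vmax, so Vmax = 1/0.00302 = 331 μM/s.
The slope is Km/Vmax, so Km = 0.00263 × 331 = 0.871 mM.
Then v = 331 × 0.195/(0.871 + 0.195) = 60.6 μM/s.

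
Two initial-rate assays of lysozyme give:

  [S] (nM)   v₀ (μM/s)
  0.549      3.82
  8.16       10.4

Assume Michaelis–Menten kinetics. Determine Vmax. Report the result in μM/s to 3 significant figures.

11.9 μM/s

From v = Vmax[S]/(Km+[S]), each point gives Vmax = v(Km+[S])/[S].
Equating: 3.82(Km+0.549)/0.549 = 10.4(Km+8.16)/8.16.
6.958·Km + 3.82 = 1.275·Km + 10.4, so (6.958 − 1.275)·Km = 10.4 − 3.82.
Km = 6.580/5.684 = 1.16 nM; then Vmax = 3.82(1.16+0.549)/0.549 = 11.9 μM/s.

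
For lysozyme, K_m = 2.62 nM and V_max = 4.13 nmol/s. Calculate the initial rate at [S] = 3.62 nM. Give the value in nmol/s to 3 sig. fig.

2.40 nmol/s

v = Vmax·[S]/(Km + [S]) = 4.13 × 3.62 / (2.62 + 3.62)
  = 14.95 / 6.240 = 2.40 nmol/s.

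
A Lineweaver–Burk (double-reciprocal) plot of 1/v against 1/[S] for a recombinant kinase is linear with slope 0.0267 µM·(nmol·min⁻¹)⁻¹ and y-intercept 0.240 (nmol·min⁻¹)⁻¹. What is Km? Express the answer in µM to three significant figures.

0.111 µM

y-intercept = 1/Vmax ⇒ Vmax = 4.17 nmol·min⁻¹; slope = Km/Vmax ⇒ Km = slope × Vmax.
Km = 0.0267 × 4.17 = 0.111 µM.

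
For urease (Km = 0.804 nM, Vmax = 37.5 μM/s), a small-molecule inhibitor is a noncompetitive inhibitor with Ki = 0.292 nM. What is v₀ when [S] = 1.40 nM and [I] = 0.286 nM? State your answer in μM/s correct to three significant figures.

With α = 1 + [I]/Ki = 1 + 0.286/0.292 = 1.979, the noncompetitive rate law is v = (Vmax/α)·[S] / (Km + [S]).
v = (37.5/1.979)×1.40 / (0.804 + 1.40) = 26.52/2.204 = 12.0 μM/s.

12.0 μM/s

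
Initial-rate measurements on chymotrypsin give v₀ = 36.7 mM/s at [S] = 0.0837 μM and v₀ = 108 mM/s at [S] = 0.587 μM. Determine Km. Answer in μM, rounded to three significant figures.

0.280 μM

In reciprocal form, 1/v = (Km/Vmax)·(1/[S]) + 1/Vmax. The two points give (1/[S], 1/v) = (11.95, 0.02725) and (1.704, 0.009259).
Slope = (0.02725 − 0.009259)/(11.95 − 1.704) = 0.001756; intercept = 0.02725 − 0.001756×11.95 = 0.006268.
Vmax = 1/intercept = 160 mM/s; Km = slope × Vmax = 0.001756 × 160 = 0.280 μM.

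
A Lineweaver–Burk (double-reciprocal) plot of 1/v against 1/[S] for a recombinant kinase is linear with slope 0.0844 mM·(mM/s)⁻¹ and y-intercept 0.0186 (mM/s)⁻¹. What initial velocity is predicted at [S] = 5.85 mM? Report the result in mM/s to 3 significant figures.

30.3 mM/s

The y-intercept is 1/Vmax, so Vmax = 1/0.0186 = 53.8 mM/s.
The slope is Km/Vmax, so Km = 0.0844 × 53.8 = 4.54 mM.
Then v = 53.8 × 5.85/(4.54 + 5.85) = 30.3 mM/s.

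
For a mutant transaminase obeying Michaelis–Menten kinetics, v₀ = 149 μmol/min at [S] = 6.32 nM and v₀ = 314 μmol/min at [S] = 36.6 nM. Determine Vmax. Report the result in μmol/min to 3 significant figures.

In reciprocal form, 1/v = (Km/Vmax)·(1/[S]) + 1/Vmax. The two points give (1/[S], 1/v) = (0.1582, 0.006711) and (0.02732, 0.003185).
Slope = (0.006711 − 0.003185)/(0.1582 − 0.02732) = 0.02694; intercept = 0.006711 − 0.02694×0.1582 = 0.002449.
Vmax = 1/intercept = 408 μmol/min; Km = slope × Vmax = 0.02694 × 408 = 11.0 nM.

408 μmol/min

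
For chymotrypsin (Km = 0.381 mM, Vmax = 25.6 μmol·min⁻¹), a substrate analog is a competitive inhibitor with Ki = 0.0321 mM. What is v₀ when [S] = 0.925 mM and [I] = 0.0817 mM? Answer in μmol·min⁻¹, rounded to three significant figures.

α = 1 + [I]/Ki = 1 + 0.0817/0.0321 = 3.545.
For a competitive inhibitor, Vmax is unchanged and the apparent Km becomes α·Km: Km,app = 1.35 mM, Vmax,app = 25.6 μmol·min⁻¹.
v = Vmax,app·[S]/(Km,app + [S]) = 25.6 × 0.925/(1.35 + 0.925) = 10.4 μmol·min⁻¹.

10.4 μmol·min⁻¹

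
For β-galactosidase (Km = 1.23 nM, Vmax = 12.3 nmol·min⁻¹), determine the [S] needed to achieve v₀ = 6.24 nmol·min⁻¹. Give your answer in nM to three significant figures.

1.27 nM

Rearranging v = Vmax[S]/(Km+[S]) gives [S] = Km·v/(Vmax − v).
[S] = 1.23 × 6.24 / (12.3 − 6.24) = 7.675/6.060 = 1.27 nM.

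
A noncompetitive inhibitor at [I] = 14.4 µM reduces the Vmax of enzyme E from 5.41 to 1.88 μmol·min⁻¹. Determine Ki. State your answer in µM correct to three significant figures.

7.67 µM

Noncompetitive: Vmax,app = Vmax/α with α = 1 + [I]/Ki.
α = Vmax/Vmax,app = 5.41/1.88 = 2.878.
Ki = [I]/(α − 1) = 14.4/1.878 = 7.67 µM.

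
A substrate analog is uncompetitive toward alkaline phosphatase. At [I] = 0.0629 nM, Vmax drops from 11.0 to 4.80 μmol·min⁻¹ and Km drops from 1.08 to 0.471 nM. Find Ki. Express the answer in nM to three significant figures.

Uncompetitive: Vmax,app = Vmax/α (and Km,app = Km/α) with α = 1 + [I]/Ki.
α = Vmax/Vmax,app = 11.0/4.80 = 2.292.
Ki = [I]/(α − 1) = 0.0629/1.292 = 0.0487 nM.

0.0487 nM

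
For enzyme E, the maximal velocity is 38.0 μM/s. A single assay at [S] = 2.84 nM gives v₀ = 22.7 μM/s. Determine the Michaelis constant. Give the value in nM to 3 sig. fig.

1.91 nM

From v = Vmax[S]/(Km+[S]), Km = [S](Vmax − v)/v.
Km = 2.84 × (38.0 − 22.7) / 22.7 = 43.45/22.7 = 1.91 nM.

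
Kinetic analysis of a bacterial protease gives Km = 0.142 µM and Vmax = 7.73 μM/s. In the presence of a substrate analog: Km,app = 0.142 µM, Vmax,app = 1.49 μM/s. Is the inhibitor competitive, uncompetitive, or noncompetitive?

Vmax decreases (7.73 → 1.49 μM/s) while Km is unchanged — pure noncompetitive inhibition.

noncompetitive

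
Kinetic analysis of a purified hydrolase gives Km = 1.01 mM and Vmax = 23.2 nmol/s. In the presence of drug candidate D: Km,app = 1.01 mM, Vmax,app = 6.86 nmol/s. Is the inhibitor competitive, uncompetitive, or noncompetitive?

Vmax decreases (23.2 → 6.86 nmol/s) while Km is unchanged — pure noncompetitive inhibition.

noncompetitive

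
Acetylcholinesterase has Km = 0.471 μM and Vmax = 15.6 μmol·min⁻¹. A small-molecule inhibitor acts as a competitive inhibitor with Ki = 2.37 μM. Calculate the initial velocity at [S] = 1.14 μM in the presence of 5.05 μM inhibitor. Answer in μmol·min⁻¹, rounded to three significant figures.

6.80 μmol·min⁻¹

With α = 1 + [I]/Ki = 1 + 5.05/2.37 = 3.131, the competitive rate law is v = Vmax[S] / (αKm + [S]).
v = 15.6×1.14 / (3.131×0.471 + 1.14) = 17.78/2.615 = 6.80 μmol·min⁻¹.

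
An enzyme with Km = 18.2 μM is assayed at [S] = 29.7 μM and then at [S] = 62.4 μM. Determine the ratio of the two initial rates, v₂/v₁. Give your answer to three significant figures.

The fractional saturations are [S]/(Km+[S]) = 29.7/47.90 = 0.6200 and 62.4/80.60 = 0.7742.
v₂/v₁ is just their ratio: 0.7742/0.6200 = 1.25.

1.25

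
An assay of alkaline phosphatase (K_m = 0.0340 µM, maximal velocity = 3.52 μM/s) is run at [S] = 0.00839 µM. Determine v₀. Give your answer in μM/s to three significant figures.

0.697 μM/s

[S]/(Km+[S]) = 0.00839/0.04239 = 0.1979, the fractional saturation.
v = 0.1979 × Vmax = 0.1979 × 3.52 = 0.697 μM/s.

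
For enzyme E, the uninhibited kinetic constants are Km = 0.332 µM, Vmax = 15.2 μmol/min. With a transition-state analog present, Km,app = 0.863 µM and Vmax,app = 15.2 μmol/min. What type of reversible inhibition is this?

competitive

Km increases (0.332 → 0.863 µM) while Vmax is unchanged — the hallmark of competitive inhibition.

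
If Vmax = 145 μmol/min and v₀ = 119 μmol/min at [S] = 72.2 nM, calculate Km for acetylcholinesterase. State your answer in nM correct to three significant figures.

v/Vmax = 119/145 = 0.8207 = [S]/(Km+[S]).
So Km + [S] = [S]/0.8207 = 87.97 nM, giving Km = 87.97 − 72.2 = 15.8 nM.

15.8 nM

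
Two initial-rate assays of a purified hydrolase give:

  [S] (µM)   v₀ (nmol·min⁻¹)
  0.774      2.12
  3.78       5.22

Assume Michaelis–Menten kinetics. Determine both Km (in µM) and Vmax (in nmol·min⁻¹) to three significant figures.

Km = 2.28 µM; Vmax = 8.37 nmol·min⁻¹

From v = Vmax[S]/(Km+[S]), each point gives Vmax = v(Km+[S])/[S].
Equating: 2.12(Km+0.774)/0.774 = 5.22(Km+3.78)/3.78.
2.739·Km + 2.12 = 1.381·Km + 5.22, so (2.739 − 1.381)·Km = 5.22 − 2.12.
Km = 3.100/1.358 = 2.28 µM; then Vmax = 2.12(2.28+0.774)/0.774 = 8.37 nmol·min⁻¹.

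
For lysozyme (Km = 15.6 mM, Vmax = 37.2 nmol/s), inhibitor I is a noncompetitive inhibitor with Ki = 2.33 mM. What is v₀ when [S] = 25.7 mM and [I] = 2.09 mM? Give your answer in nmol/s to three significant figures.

With α = 1 + [I]/Ki = 1 + 2.09/2.33 = 1.897, the noncompetitive rate law is v = (Vmax/α)·[S] / (Km + [S]).
v = (37.2/1.897)×25.7 / (15.6 + 25.7) = 504.0/41.30 = 12.2 nmol/s.

12.2 nmol/s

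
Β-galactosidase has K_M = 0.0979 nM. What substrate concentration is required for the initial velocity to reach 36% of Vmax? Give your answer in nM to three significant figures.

0.0551 nM

v/Vmax = [S]/(Km+[S]) = 0.36, so [S] = Km·0.36/(1 − 0.36) = 0.0979 × 0.5625.
[S] = 0.0551 nM.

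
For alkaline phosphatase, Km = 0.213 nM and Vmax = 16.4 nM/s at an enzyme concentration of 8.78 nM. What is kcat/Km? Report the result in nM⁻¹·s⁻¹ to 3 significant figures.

8.77 nM⁻¹·s⁻¹

kcat = Vmax/[E]total = 16.4/8.78 = 1.87 s⁻¹.
kcat/Km = 1.87/0.213 = 8.77 nM⁻¹·s⁻¹.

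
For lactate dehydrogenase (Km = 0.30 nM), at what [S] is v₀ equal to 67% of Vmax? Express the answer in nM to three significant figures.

v/Vmax = [S]/(Km+[S]) = 0.67, so [S] = Km·0.67/(1 − 0.67) = 0.30 × 2.030.
[S] = 0.609 nM.

0.609 nM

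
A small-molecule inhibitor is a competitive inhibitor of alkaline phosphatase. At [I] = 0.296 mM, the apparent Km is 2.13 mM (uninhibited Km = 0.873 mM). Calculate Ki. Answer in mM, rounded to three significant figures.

0.206 mM

Competitive: Km,app = α·Km with α = 1 + [I]/Ki.
α = Km,app/Km = 2.13/0.873 = 2.440.
Ki = [I]/(α − 1) = 0.296/1.440 = 0.206 mM.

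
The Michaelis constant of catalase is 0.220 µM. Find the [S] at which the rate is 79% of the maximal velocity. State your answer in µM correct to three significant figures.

v/Vmax = [S]/(Km+[S]) = 0.79, so [S] = Km·0.79/(1 − 0.79) = 0.220 × 3.762.
[S] = 0.828 µM.

0.828 µM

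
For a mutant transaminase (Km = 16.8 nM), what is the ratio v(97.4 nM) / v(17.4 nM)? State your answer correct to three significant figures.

The fractional saturations are [S]/(Km+[S]) = 17.4/34.20 = 0.5088 and 97.4/114.2 = 0.8529.
v₂/v₁ is just their ratio: 0.8529/0.5088 = 1.68.

1.68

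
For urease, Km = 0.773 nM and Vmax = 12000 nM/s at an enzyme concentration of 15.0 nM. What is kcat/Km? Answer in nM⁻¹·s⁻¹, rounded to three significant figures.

kcat = Vmax/[E]total = 12000/15.0 = 800 s⁻¹.
kcat/Km = 800/0.773 = 1030 nM⁻¹·s⁻¹.

1030 nM⁻¹·s⁻¹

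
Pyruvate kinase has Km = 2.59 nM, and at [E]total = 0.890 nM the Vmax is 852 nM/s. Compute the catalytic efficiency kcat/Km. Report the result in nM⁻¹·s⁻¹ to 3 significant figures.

kcat = Vmax/[E]total = 852/0.890 = 957 s⁻¹.
kcat/Km = 957/2.59 = 370 nM⁻¹·s⁻¹.

370 nM⁻¹·s⁻¹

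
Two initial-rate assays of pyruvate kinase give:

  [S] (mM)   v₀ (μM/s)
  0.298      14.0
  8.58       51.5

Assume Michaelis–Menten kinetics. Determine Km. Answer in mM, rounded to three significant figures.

0.915 mM

From v = Vmax[S]/(Km+[S]), each point gives Vmax = v(Km+[S])/[S].
Equating: 14.0(Km+0.298)/0.298 = 51.5(Km+8.58)/8.58.
46.98·Km + 14.0 = 6.002·Km + 51.5, so (46.98 − 6.002)·Km = 51.5 − 14.0.
Km = 37.50/40.98 = 0.915 mM; then Vmax = 14.0(0.915+0.298)/0.298 = 57.0 μM/s.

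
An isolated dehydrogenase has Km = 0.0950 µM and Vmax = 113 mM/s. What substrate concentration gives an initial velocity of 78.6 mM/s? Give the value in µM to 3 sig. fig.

0.217 µM

The required fractional saturation is v/Vmax = 78.6/113 = 0.6956.
Then [S]/(Km+[S]) = 0.6956 ⇒ [S] = 0.0950 × 0.6956/(1 − 0.6956) = 0.217 µM.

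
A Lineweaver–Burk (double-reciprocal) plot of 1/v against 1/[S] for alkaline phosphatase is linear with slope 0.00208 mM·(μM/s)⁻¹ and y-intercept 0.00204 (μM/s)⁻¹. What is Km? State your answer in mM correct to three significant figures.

y-intercept = 1/Vmax ⇒ Vmax = 490 μM/s; slope = Km/Vmax ⇒ Km = slope × Vmax.
Km = 0.00208 × 490 = 1.02 mM.

1.02 mM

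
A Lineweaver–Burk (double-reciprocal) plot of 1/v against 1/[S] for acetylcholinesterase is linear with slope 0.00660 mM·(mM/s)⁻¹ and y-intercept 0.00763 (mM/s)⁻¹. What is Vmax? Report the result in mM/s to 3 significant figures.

The y-intercept of a Lineweaver–Burk plot equals 1/Vmax, so Vmax = 1/0.00763 = 131 mM/s.

131 mM/s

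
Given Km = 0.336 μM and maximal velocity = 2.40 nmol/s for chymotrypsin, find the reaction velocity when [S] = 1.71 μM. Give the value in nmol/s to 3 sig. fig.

2.01 nmol/s

[S]/(Km+[S]) = 1.71/2.046 = 0.8358, the fractional saturation.
v = 0.8358 × Vmax = 0.8358 × 2.40 = 2.01 nmol/s.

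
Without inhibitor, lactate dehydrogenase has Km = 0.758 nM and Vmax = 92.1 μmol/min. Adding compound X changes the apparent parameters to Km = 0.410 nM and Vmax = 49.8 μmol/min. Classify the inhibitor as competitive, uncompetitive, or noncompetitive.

Both Km and Vmax decrease by the same factor (~1.85-fold) — characteristic of uncompetitive inhibition.

uncompetitive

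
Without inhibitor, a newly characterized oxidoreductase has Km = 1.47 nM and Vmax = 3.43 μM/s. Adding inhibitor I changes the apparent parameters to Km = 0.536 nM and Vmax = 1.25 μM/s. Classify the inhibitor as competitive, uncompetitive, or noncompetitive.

Both Km and Vmax decrease by the same factor (~2.74-fold) — characteristic of uncompetitive inhibition.

uncompetitive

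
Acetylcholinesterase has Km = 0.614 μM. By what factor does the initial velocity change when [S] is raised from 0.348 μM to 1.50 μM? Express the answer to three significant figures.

The fractional saturations are [S]/(Km+[S]) = 0.348/0.9620 = 0.3617 and 1.50/2.114 = 0.7096.
v₂/v₁ is just their ratio: 0.7096/0.3617 = 1.96.

1.96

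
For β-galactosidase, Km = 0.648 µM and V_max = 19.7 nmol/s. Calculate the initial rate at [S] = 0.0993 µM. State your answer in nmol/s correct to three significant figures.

v = Vmax·[S]/(Km + [S]) = 19.7 × 0.0993 / (0.648 + 0.0993)
  = 1.956 / 0.7473 = 2.62 nmol/s.

2.62 nmol/s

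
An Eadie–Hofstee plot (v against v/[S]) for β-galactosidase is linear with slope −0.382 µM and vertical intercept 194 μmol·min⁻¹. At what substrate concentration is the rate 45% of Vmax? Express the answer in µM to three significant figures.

The Eadie–Hofstee slope gives Km = 0.382 µM (slope = −Km).
v/Vmax = [S]/(Km+[S]) = 0.45 ⇒ [S] = Km·0.45/(1−0.45) = 0.382 × 0.8182 = 0.313 µM.

0.313 µM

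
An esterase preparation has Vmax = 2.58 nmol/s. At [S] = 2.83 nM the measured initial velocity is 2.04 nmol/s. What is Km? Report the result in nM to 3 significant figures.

From v = Vmax[S]/(Km+[S]), Km = [S](Vmax − v)/v.
Km = 2.83 × (2.58 − 2.04) / 2.04 = 1.528/2.04 = 0.749 nM.

0.749 nM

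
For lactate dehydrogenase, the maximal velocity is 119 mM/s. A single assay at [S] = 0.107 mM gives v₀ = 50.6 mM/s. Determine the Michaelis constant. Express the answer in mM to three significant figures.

From v = Vmax[S]/(Km+[S]), Km = [S](Vmax − v)/v.
Km = 0.107 × (119 − 50.6) / 50.6 = 7.319/50.6 = 0.145 mM.

0.145 mM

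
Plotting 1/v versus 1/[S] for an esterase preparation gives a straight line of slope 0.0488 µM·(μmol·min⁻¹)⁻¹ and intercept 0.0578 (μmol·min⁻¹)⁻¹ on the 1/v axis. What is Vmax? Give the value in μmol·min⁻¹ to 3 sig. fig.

17.3 μmol·min⁻¹

The y-intercept of a Lineweaver–Burk plot equals 1/Vmax, so Vmax = 1/0.0578 = 17.3 μmol·min⁻¹.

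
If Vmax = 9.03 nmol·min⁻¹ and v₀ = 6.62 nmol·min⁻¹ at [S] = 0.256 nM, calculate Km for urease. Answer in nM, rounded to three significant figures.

0.0932 nM

From v = Vmax[S]/(Km+[S]), Km = [S](Vmax − v)/v.
Km = 0.256 × (9.03 − 6.62) / 6.62 = 0.6170/6.62 = 0.0932 nM.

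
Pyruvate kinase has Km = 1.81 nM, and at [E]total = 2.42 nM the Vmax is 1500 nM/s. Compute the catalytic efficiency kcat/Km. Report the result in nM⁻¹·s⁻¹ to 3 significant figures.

kcat = Vmax/[E]total = 1500/2.42 = 620 s⁻¹.
kcat/Km = 620/1.81 = 342 nM⁻¹·s⁻¹.

342 nM⁻¹·s⁻¹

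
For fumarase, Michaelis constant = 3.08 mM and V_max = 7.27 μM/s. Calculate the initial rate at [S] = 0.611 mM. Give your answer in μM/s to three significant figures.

1.20 μM/s

[S]/(Km+[S]) = 0.611/3.691 = 0.1655, the fractional saturation.
v = 0.1655 × Vmax = 0.1655 × 7.27 = 1.20 μM/s.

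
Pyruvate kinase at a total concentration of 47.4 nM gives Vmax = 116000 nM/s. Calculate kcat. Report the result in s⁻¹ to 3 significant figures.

2450 s⁻¹

kcat = Vmax/[E]total = 116000 nM/s / 47.4 nM = 2450 s⁻¹.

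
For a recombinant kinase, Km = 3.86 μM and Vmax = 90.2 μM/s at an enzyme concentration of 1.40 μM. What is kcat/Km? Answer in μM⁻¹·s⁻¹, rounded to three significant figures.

kcat = Vmax/[E]total = 90.2/1.40 = 64.4 s⁻¹.
kcat/Km = 64.4/3.86 = 16.7 μM⁻¹·s⁻¹.

16.7 μM⁻¹·s⁻¹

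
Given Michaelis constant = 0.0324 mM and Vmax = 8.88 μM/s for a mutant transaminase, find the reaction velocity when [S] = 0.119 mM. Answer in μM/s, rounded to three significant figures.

[S]/(Km+[S]) = 0.119/0.1514 = 0.7860, the fractional saturation.
v = 0.7860 × Vmax = 0.7860 × 8.88 = 6.98 μM/s.

6.98 μM/s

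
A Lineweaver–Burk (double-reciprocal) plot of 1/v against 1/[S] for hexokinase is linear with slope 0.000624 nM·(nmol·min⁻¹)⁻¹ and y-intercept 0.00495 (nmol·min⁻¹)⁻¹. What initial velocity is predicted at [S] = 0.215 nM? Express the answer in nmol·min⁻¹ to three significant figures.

127 nmol·min⁻¹

The y-intercept is 1/Vmax, so Vmax = 1/0.00495 = 202 nmol·min⁻¹.
The slope is Km/Vmax, so Km = 0.000624 × 202 = 0.126 nM.
Then v = 202 × 0.215/(0.126 + 0.215) = 127 nmol·min⁻¹.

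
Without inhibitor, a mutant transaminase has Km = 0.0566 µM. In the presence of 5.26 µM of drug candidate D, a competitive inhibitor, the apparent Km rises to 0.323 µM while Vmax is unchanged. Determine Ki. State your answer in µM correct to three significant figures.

Competitive: Km,app = α·Km with α = 1 + [I]/Ki.
α = Km,app/Km = 0.323/0.0566 = 5.707.
Since α = 1 + [I]/Ki, [I]/Ki = 5.707 − 1 = 4.707 and Ki = 5.26/4.707 = 1.12 µM.

1.12 µM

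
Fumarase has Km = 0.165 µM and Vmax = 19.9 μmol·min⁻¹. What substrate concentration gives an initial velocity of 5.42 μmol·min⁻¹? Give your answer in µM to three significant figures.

The required fractional saturation is v/Vmax = 5.42/19.9 = 0.2724.
Then [S]/(Km+[S]) = 0.2724 ⇒ [S] = 0.165 × 0.2724/(1 − 0.2724) = 0.0618 µM.

0.0618 µM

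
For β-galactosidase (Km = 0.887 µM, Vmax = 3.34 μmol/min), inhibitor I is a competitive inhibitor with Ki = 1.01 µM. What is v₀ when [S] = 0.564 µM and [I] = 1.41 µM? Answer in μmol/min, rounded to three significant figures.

0.700 μmol/min

α = 1 + [I]/Ki = 1 + 1.41/1.01 = 2.396.
For a competitive inhibitor, Vmax is unchanged and the apparent Km becomes α·Km: Km,app = 2.13 µM, Vmax,app = 3.34 μmol/min.
v = Vmax,app·[S]/(Km,app + [S]) = 3.34 × 0.564/(2.13 + 0.564) = 0.700 μmol/min.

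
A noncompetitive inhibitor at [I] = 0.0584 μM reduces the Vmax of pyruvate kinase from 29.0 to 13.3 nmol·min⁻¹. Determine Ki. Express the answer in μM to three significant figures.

Noncompetitive: Vmax,app = Vmax/α with α = 1 + [I]/Ki.
α = Vmax/Vmax,app = 29.0/13.3 = 2.180.
Ki = [I]/(α − 1) = 0.0584/1.180 = 0.0495 μM.

0.0495 μM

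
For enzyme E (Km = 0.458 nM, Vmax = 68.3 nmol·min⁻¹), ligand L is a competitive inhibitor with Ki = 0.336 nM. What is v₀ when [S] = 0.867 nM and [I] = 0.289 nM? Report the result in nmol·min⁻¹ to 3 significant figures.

α = 1 + [I]/Ki = 1 + 0.289/0.336 = 1.860.
For a competitive inhibitor, Vmax is unchanged and the apparent Km becomes α·Km: Km,app = 0.852 nM, Vmax,app = 68.3 nmol·min⁻¹.
v = Vmax,app·[S]/(Km,app + [S]) = 68.3 × 0.867/(0.852 + 0.867) = 34.4 nmol·min⁻¹.

34.4 nmol·min⁻¹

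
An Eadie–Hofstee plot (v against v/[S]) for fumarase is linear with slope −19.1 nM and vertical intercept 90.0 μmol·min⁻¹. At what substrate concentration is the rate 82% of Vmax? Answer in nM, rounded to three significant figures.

The Eadie–Hofstee slope gives Km = 19.1 nM (slope = −Km).
v/Vmax = [S]/(Km+[S]) = 0.82 ⇒ [S] = Km·0.82/(1−0.82) = 19.1 × 4.556 = 87.0 nM.

87.0 nM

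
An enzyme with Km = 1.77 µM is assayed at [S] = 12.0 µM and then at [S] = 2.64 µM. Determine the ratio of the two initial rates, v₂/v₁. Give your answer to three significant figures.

0.687

The fractional saturations are [S]/(Km+[S]) = 12.0/13.77 = 0.8715 and 2.64/4.410 = 0.5986.
v₂/v₁ is just their ratio: 0.5986/0.8715 = 0.687.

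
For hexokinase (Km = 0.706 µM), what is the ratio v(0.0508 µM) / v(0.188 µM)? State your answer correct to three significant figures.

0.319

Since Vmax cancels, v₂/v₁ = [S]₂(Km+[S]₁) / [S]₁(Km+[S]₂).
= 0.0508×(0.706+0.188) / (0.188×(0.706+0.0508)) = 0.04542/0.1423 = 0.319.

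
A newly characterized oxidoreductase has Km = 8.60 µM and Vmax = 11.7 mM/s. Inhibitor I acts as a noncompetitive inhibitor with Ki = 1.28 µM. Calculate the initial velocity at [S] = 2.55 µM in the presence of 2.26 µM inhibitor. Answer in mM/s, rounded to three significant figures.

0.968 mM/s

α = 1 + [I]/Ki = 1 + 2.26/1.28 = 2.766.
For a noncompetitive inhibitor, Vmax is reduced to Vmax/α while Km is unchanged: Km,app = 8.60 µM, Vmax,app = 4.23 mM/s.
v = Vmax,app·[S]/(Km,app + [S]) = 4.23 × 2.55/(8.60 + 2.55) = 0.968 mM/s.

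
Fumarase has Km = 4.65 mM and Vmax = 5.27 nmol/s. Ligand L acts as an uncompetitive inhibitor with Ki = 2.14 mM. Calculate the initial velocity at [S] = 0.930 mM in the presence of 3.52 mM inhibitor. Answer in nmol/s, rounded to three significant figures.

With α = 1 + [I]/Ki = 1 + 3.52/2.14 = 2.645, the uncompetitive rate law is v = (Vmax/α)·[S] / (Km/α + [S]).
v = (5.27/2.645)×0.930 / (4.65/2.645 + 0.930) = 1.853/2.688 = 0.689 nmol/s.

0.689 nmol/s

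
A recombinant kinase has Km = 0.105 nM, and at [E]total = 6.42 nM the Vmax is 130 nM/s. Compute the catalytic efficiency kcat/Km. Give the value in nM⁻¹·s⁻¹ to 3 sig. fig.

193 nM⁻¹·s⁻¹

kcat = Vmax/[E]total = 130/6.42 = 20.2 s⁻¹.
kcat/Km = 20.2/0.105 = 193 nM⁻¹·s⁻¹.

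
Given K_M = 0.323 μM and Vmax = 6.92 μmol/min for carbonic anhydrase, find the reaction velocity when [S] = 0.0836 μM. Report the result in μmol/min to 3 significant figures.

1.42 μmol/min

[S]/(Km+[S]) = 0.0836/0.4066 = 0.2056, the fractional saturation.
v = 0.2056 × Vmax = 0.2056 × 6.92 = 1.42 μmol/min.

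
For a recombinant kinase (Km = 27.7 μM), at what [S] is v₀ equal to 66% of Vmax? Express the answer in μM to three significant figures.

v/Vmax = [S]/(Km+[S]) = 0.66, so [S] = Km·0.66/(1 − 0.66) = 27.7 × 1.941.
[S] = 53.8 μM.

53.8 μM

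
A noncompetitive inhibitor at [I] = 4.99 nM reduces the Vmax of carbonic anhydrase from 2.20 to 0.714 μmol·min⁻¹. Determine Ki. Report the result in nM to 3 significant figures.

Noncompetitive: Vmax,app = Vmax/α with α = 1 + [I]/Ki.
α = Vmax/Vmax,app = 2.20/0.714 = 3.081.
Since α = 1 + [I]/Ki, [I]/Ki = 3.081 − 1 = 2.081 and Ki = 4.99/2.081 = 2.40 nM.

2.40 nM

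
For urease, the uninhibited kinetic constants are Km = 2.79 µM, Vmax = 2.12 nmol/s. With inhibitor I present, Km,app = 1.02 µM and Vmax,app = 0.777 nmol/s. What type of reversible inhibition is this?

uncompetitive

Both Km and Vmax decrease by the same factor (~2.73-fold) — characteristic of uncompetitive inhibition.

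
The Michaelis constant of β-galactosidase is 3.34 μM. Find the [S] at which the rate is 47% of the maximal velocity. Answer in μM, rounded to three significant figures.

v/Vmax = [S]/(Km+[S]) = 0.47, so [S] = Km·0.47/(1 − 0.47) = 3.34 × 0.8868.
[S] = 2.96 μM.

2.96 μM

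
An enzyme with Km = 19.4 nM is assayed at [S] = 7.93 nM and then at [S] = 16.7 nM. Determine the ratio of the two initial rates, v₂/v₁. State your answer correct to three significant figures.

1.59

Since Vmax cancels, v₂/v₁ = [S]₂(Km+[S]₁) / [S]₁(Km+[S]₂).
= 16.7×(19.4+7.93) / (7.93×(19.4+16.7)) = 456.4/286.3 = 1.59.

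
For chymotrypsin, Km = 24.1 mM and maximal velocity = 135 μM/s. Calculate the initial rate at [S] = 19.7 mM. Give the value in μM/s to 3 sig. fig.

[S]/(Km+[S]) = 19.7/43.80 = 0.4498, the fractional saturation.
v = 0.4498 × Vmax = 0.4498 × 135 = 60.7 μM/s.

60.7 μM/s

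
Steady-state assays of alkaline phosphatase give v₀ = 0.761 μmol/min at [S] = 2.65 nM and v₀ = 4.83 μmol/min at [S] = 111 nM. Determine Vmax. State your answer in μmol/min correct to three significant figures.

In reciprocal form, 1/v = (Km/Vmax)·(1/[S]) + 1/Vmax. The two points give (1/[S], 1/v) = (0.3774, 1.314) and (0.009009, 0.2070).
Slope = (1.314 − 0.2070)/(0.3774 − 0.009009) = 3.005; intercept = 1.314 − 3.005×0.3774 = 0.1800.
Vmax = 1/intercept = 5.56 μmol/min; Km = slope × Vmax = 3.005 × 5.56 = 16.7 nM.

5.56 μmol/min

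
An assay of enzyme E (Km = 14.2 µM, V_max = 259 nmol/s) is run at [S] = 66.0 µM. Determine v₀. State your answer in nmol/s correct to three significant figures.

v = Vmax·[S]/(Km + [S]) = 259 × 66.0 / (14.2 + 66.0)
  = 17090 / 80.20 = 213 nmol/s.

213 nmol/s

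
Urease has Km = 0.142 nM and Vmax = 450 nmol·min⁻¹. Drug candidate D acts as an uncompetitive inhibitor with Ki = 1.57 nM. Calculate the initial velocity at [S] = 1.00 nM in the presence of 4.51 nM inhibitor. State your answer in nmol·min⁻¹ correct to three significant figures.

112 nmol·min⁻¹

α = 1 + [I]/Ki = 1 + 4.51/1.57 = 3.873.
For an uncompetitive inhibitor, both parameters are divided by α, giving Vmax/α and Km/α: Km,app = 0.0367 nM, Vmax,app = 116 nmol·min⁻¹.
v = Vmax,app·[S]/(Km,app + [S]) = 116 × 1.00/(0.0367 + 1.00) = 112 nmol·min⁻¹.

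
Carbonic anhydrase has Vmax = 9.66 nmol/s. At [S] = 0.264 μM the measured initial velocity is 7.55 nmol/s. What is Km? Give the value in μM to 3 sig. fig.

0.0738 μM

From v = Vmax[S]/(Km+[S]), Km = [S](Vmax − v)/v.
Km = 0.264 × (9.66 − 7.55) / 7.55 = 0.5570/7.55 = 0.0738 μM.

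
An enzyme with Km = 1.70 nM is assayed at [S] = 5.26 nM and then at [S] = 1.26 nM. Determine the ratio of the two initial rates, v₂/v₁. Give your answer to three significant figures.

0.563

Since Vmax cancels, v₂/v₁ = [S]₂(Km+[S]₁) / [S]₁(Km+[S]₂).
= 1.26×(1.70+5.26) / (5.26×(1.70+1.26)) = 8.770/15.57 = 0.563.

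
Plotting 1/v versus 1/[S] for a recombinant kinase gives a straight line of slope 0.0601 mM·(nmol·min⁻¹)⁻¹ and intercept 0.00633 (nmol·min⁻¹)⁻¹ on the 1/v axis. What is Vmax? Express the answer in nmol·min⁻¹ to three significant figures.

The y-intercept of a Lineweaver–Burk plot equals 1/Vmax, so Vmax = 1/0.00633 = 158 nmol·min⁻¹.

158 nmol·min⁻¹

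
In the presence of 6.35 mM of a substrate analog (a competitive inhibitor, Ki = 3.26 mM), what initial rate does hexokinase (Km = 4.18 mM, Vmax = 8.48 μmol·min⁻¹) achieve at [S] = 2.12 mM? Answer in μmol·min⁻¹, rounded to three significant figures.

1.24 μmol·min⁻¹

With α = 1 + [I]/Ki = 1 + 6.35/3.26 = 2.948, the competitive rate law is v = Vmax[S] / (αKm + [S]).
v = 8.48×2.12 / (2.948×4.18 + 2.12) = 17.98/14.44 = 1.24 μmol·min⁻¹.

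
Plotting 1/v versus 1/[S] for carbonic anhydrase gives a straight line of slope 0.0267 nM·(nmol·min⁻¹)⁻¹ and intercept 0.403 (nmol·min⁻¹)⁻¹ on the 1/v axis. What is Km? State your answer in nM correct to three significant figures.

0.0663 nM

y-intercept = 1/Vmax ⇒ Vmax = 2.48 nmol·min⁻¹; slope = Km/Vmax ⇒ Km = slope × Vmax.
Km = 0.0267 × 2.48 = 0.0663 nM.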